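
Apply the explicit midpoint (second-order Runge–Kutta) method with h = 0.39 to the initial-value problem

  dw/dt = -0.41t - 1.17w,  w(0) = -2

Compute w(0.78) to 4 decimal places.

Midpoint: k1 = f(t_n, w_n); k2 = f(t_n + h/2, w_n + (h/2)·k1); w_{n+1} = w_n + h·k2.
t=0.000000, w=-2.000000:
  k1 = f(0.000000, -2.000000) = 2.340000
  k2 = f(0.195000, -1.543700) = 1.726179
  w ← -2.000000 + 0.39·1.726179 = -1.326790
t=0.390000, w=-1.326790:
  k1 = f(0.390000, -1.326790) = 1.392445
  k2 = f(0.585000, -1.055264) = 0.994808
  w ← -1.326790 + 0.39·0.994808 = -0.938815
w(0.78) ≈ -0.9388

-0.9388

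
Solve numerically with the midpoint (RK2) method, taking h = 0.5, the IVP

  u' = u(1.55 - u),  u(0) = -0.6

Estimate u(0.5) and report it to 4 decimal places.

Midpoint: k1 = f(t_n, u_n); k2 = f(t_n + h/2, u_n + (h/2)·k1); u_{n+1} = u_n + h·k2.
t=0.000000, u=-0.600000:
  k1 = f(0.000000, -0.600000) = -1.290000
  k2 = f(0.250000, -0.922500) = -2.280881
  u ← -0.600000 + 0.5·(-2.280881) = -1.740441
u(0.5) ≈ -1.7404

-1.7404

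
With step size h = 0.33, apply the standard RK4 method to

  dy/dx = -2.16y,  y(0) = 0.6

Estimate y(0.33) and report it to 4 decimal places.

RK4: k1 = f(x_n, y_n); k2 = f(x_n + h/2, y_n + (h/2)·k1); k3 = f(x_n + h/2, y_n + (h/2)·k2); k4 = f(x_n + h, y_n + h·k3); y_{n+1} = y_n + (h/6)·(k1 + 2k2 + 2k3 + k4).
x=0.000000, y=0.600000:
  k1 = f(0.000000, 0.600000) = -1.296000
  k2 = f(0.165000, 0.386160) = -0.834106
  k3 = f(0.165000, 0.462373) = -0.998725
  k4 = f(0.330000, 0.270421) = -0.584109
  y ← 0.600000 + (0.33/6)·(k1 + 2k2 + 2k3 + k4) = 0.294983
y(0.33) ≈ 0.2950

0.2950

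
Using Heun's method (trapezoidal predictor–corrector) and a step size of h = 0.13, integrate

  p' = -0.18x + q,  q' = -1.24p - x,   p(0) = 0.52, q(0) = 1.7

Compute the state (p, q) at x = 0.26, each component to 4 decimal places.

0.9274, 1.4298

Heun on (p,q): k1 = f(x_n, state_n); k2 = f(x_n + h, state_n + h·k1); state_{n+1} = state_n + (h/2)·(k1 + k2).
0.000000: (0.520000, 1.700000)
  k1 = (1.700000, -0.644800)
  predictor → (0.741000, 1.616176)
  k2 = (1.592776, -1.048840)
  → (0.734030, 1.589913)
0.130000: (0.734030, 1.589913)
  k1 = (1.566513, -1.040198)
  predictor → (0.937677, 1.454688)
  k2 = (1.407888, -1.422720)
  → (0.927367, 1.429824)
(p(0.26), q(0.26)) ≈ (0.9274, 1.4298)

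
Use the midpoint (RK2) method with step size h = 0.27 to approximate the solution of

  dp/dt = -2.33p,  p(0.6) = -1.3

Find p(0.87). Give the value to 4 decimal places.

-0.7394

Midpoint: k1 = f(t_n, p_n); k2 = f(t_n + h/2, p_n + (h/2)·k1); p_{n+1} = p_n + h·k2.
t=0.600000, p=-1.300000:
  k1 = f(0.600000, -1.300000) = 3.029000
  k2 = f(0.735000, -0.891085) = 2.076228
  p ← -1.300000 + 0.27·2.076228 = -0.739418
p(0.87) ≈ -0.7394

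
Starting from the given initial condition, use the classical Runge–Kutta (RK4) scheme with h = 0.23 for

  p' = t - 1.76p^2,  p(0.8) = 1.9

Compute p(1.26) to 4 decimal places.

0.9964

RK4: k1 = f(t_n, p_n); k2 = f(t_n + h/2, p_n + (h/2)·k1); k3 = f(t_n + h/2, p_n + (h/2)·k2); k4 = f(t_n + h, p_n + h·k3); p_{n+1} = p_n + (h/6)·(k1 + 2k2 + 2k3 + k4).
t=0.800000, p=1.900000:
  k1 = f(0.800000, 1.900000) = -5.553600
  k2 = f(0.915000, 1.261336) = -1.885105
  k3 = f(0.915000, 1.683213) = -4.071442
  k4 = f(1.030000, 0.963568) = -0.604096
  p ← 1.900000 + (0.23/6)·(k1 + 2k2 + 2k3 + k4) = 1.207286
t=1.030000, p=1.207286:
  k1 = f(1.030000, 1.207286) = -1.535271
  k2 = f(1.145000, 1.030730) = -0.724832
  k3 = f(1.145000, 1.123931) = -1.078267
  k4 = f(1.260000, 0.959285) = -0.359600
  p ← 1.207286 + (0.23/6)·(k1 + 2k2 + 2k3 + k4) = 0.996412
p(1.26) ≈ 0.9964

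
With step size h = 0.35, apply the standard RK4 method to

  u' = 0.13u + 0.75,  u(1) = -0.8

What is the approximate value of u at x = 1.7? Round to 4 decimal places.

-0.3266

RK4: k1 = f(x_n, u_n); k2 = f(x_n + h/2, u_n + (h/2)·k1); k3 = f(x_n + h/2, u_n + (h/2)·k2); k4 = f(x_n + h, u_n + h·k3); u_{n+1} = u_n + (h/6)·(k1 + 2k2 + 2k3 + k4).
x=1.000000, u=-0.800000:
  k1 = f(1.000000, -0.800000) = 0.646000
  k2 = f(1.175000, -0.686950) = 0.660697
  k3 = f(1.175000, -0.684378) = 0.661031
  k4 = f(1.350000, -0.568639) = 0.676077
  u ← -0.800000 + (0.35/6)·(k1 + 2k2 + 2k3 + k4) = -0.568677
x=1.350000, u=-0.568677:
  k1 = f(1.350000, -0.568677) = 0.676072
  k2 = f(1.525000, -0.450365) = 0.691453
  k3 = f(1.525000, -0.447673) = 0.691802
  k4 = f(1.700000, -0.326546) = 0.707549
  u ← -0.568677 + (0.35/6)·(k1 + 2k2 + 2k3 + k4) = -0.326586
u(1.7) ≈ -0.3266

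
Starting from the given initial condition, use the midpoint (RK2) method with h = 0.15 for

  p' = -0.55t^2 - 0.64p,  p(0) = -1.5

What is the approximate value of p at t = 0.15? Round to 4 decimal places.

Midpoint: k1 = f(t_n, p_n); k2 = f(t_n + h/2, p_n + (h/2)·k1); p_{n+1} = p_n + h·k2.
t=0.000000, p=-1.500000:
  k1 = f(0.000000, -1.500000) = 0.960000
  k2 = f(0.075000, -1.428000) = 0.910826
  p ← -1.500000 + 0.15·0.910826 = -1.363376
p(0.15) ≈ -1.3634

-1.3634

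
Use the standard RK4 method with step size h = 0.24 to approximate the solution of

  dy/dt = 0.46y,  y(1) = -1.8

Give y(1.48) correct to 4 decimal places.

-2.2447

RK4: k1 = f(t_n, y_n); k2 = f(t_n + h/2, y_n + (h/2)·k1); k3 = f(t_n + h/2, y_n + (h/2)·k2); k4 = f(t_n + h, y_n + h·k3); y_{n+1} = y_n + (h/6)·(k1 + 2k2 + 2k3 + k4).
t=1.000000, y=-1.800000:
  k1 = f(1.000000, -1.800000) = -0.828000
  k2 = f(1.120000, -1.899360) = -0.873706
  k3 = f(1.120000, -1.904845) = -0.876229
  k4 = f(1.240000, -2.010295) = -0.924736
  y ← -1.800000 + (0.24/6)·(k1 + 2k2 + 2k3 + k4) = -2.010104
t=1.240000, y=-2.010104:
  k1 = f(1.240000, -2.010104) = -0.924648
  k2 = f(1.360000, -2.121062) = -0.975688
  k3 = f(1.360000, -2.127187) = -0.978506
  k4 = f(1.480000, -2.244946) = -1.032675
  y ← -2.010104 + (0.24/6)·(k1 + 2k2 + 2k3 + k4) = -2.244733
y(1.48) ≈ -2.2447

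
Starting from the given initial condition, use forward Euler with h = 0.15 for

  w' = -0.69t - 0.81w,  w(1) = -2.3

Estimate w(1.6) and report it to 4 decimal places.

-1.8002

Euler: w_{n+1} = w_n + h·f(t_n, w_n).
t=1.000000, w=-2.300000: f=1.173000 → w ← -2.300000 + 0.15·1.173000 = -2.124050
t=1.150000, w=-2.124050: f=0.926981 → w ← -2.124050 + 0.15·0.926981 = -1.985003
t=1.300000, w=-1.985003: f=0.710852 → w ← -1.985003 + 0.15·0.710852 = -1.878375
t=1.450000, w=-1.878375: f=0.520984 → w ← -1.878375 + 0.15·0.520984 = -1.800227
w(1.6) ≈ -1.8002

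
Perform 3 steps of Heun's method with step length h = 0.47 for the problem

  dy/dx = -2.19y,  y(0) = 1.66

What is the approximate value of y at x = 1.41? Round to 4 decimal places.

0.2080

Heun: k1 = f(x_n, y_n); k2 = f(x_n + h, y_n + h·k1); y_{n+1} = y_n + (h/2)·(k1 + k2).
x=0.000000, y=1.660000:
  k1 = f(0.000000, 1.660000) = -3.635400
  k2 = f(0.470000, -0.048638) = 0.106517
  y ← 1.660000 + (0.47/2)·(-3.635400 + 0.106517) = 0.830713
x=0.470000, y=0.830713:
  k1 = f(0.470000, 0.830713) = -1.819260
  k2 = f(0.940000, -0.024340) = 0.053304
  y ← 0.830713 + (0.47/2)·(-1.819260 + 0.053304) = 0.415713
x=0.940000, y=0.415713:
  k1 = f(0.940000, 0.415713) = -0.910411
  k2 = f(1.410000, -0.012180) = 0.026675
  y ← 0.415713 + (0.47/2)·(-0.910411 + 0.026675) = 0.208035
y(1.41) ≈ 0.2080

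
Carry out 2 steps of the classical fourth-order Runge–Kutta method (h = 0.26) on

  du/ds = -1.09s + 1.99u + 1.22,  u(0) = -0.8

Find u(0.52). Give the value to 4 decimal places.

RK4: k1 = f(s_n, u_n); k2 = f(s_n + h/2, u_n + (h/2)·k1); k3 = f(s_n + h/2, u_n + (h/2)·k2); k4 = f(s_n + h, u_n + h·k3); u_{n+1} = u_n + (h/6)·(k1 + 2k2 + 2k3 + k4).
s=0.000000, u=-0.800000:
  k1 = f(0.000000, -0.800000) = -0.372000
  k2 = f(0.130000, -0.848360) = -0.609936
  k3 = f(0.130000, -0.879292) = -0.671491
  k4 = f(0.260000, -0.974588) = -1.002829
  u ← -0.800000 + (0.26/6)·(k1 + 2k2 + 2k3 + k4) = -0.970633
s=0.260000, u=-0.970633:
  k1 = f(0.260000, -0.970633) = -0.994960
  k2 = f(0.390000, -1.099978) = -1.394056
  k3 = f(0.390000, -1.151860) = -1.497302
  k4 = f(0.520000, -1.359931) = -2.053063
  u ← -0.970633 + (0.26/6)·(k1 + 2k2 + 2k3 + k4) = -1.353298
u(0.52) ≈ -1.3533

-1.3533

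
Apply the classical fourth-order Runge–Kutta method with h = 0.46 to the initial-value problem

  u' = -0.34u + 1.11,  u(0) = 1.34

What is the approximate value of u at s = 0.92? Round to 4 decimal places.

RK4: k1 = f(s_n, u_n); k2 = f(s_n + h/2, u_n + (h/2)·k1); k3 = f(s_n + h/2, u_n + (h/2)·k2); k4 = f(s_n + h, u_n + h·k3); u_{n+1} = u_n + (h/6)·(k1 + 2k2 + 2k3 + k4).
s=0.000000, u=1.340000:
  k1 = f(0.000000, 1.340000) = 0.654400
  k2 = f(0.230000, 1.490512) = 0.603226
  k3 = f(0.230000, 1.478742) = 0.607228
  k4 = f(0.460000, 1.619325) = 0.559430
  u ← 1.340000 + (0.46/6)·(k1 + 2k2 + 2k3 + k4) = 1.618663
s=0.460000, u=1.618663:
  k1 = f(0.460000, 1.618663) = 0.559655
  k2 = f(0.690000, 1.747384) = 0.515890
  k3 = f(0.690000, 1.737318) = 0.519312
  k4 = f(0.920000, 1.857547) = 0.478434
  u ← 1.618663 + (0.46/6)·(k1 + 2k2 + 2k3 + k4) = 1.856981
u(0.92) ≈ 1.8570

1.8570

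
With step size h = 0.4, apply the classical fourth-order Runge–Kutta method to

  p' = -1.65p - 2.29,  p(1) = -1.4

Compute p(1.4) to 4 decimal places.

-1.3942

RK4: k1 = f(s_n, p_n); k2 = f(s_n + h/2, p_n + (h/2)·k1); k3 = f(s_n + h/2, p_n + (h/2)·k2); k4 = f(s_n + h, p_n + h·k3); p_{n+1} = p_n + (h/6)·(k1 + 2k2 + 2k3 + k4).
s=1.000000, p=-1.400000:
  k1 = f(1.000000, -1.400000) = 0.020000
  k2 = f(1.200000, -1.396000) = 0.013400
  k3 = f(1.200000, -1.397320) = 0.015578
  k4 = f(1.400000, -1.393769) = 0.009719
  p ← -1.400000 + (0.4/6)·(k1 + 2k2 + 2k3 + k4) = -1.394155
p(1.4) ≈ -1.3942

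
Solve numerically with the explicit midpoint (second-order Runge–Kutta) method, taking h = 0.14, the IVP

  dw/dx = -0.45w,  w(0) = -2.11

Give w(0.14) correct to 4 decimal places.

-1.9813

Midpoint: k1 = f(x_n, w_n); k2 = f(x_n + h/2, w_n + (h/2)·k1); w_{n+1} = w_n + h·k2.
x=0.000000, w=-2.110000:
  k1 = f(0.000000, -2.110000) = 0.949500
  k2 = f(0.070000, -2.043535) = 0.919591
  w ← -2.110000 + 0.14·0.919591 = -1.981257
w(0.14) ≈ -1.9813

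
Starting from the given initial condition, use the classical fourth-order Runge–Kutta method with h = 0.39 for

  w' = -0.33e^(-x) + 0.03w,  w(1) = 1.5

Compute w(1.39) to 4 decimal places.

RK4: k1 = f(x_n, w_n); k2 = f(x_n + h/2, w_n + (h/2)·k1); k3 = f(x_n + h/2, w_n + (h/2)·k2); k4 = f(x_n + h, w_n + h·k3); w_{n+1} = w_n + (h/6)·(k1 + 2k2 + 2k3 + k4).
x=1.000000, w=1.500000:
  k1 = f(1.000000, 1.500000) = -0.076400
  k2 = f(1.195000, 1.485102) = -0.055339
  k3 = f(1.195000, 1.489209) = -0.055216
  k4 = f(1.390000, 1.478466) = -0.037841
  w ← 1.500000 + (0.39/6)·(k1 + 2k2 + 2k3 + k4) = 1.478202
w(1.39) ≈ 1.4782

1.4782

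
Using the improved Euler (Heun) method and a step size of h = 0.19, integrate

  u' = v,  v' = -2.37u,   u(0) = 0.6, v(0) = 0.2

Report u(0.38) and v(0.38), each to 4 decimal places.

0.5712, -0.3511

Heun on (u,v): k1 = f(t_n, state_n); k2 = f(t_n + h, state_n + h·k1); state_{n+1} = state_n + (h/2)·(k1 + k2).
0.000000: (0.600000, 0.200000)
  k1 = (0.200000, -1.422000)
  predictor → (0.638000, -0.070180)
  k2 = (-0.070180, -1.512060)
  → (0.612333, -0.078736)
0.190000: (0.612333, -0.078736)
  k1 = (-0.078736, -1.451229)
  predictor → (0.597373, -0.354469)
  k2 = (-0.354469, -1.415774)
  → (0.571178, -0.351101)
(u(0.38), v(0.38)) ≈ (0.5712, -0.3511)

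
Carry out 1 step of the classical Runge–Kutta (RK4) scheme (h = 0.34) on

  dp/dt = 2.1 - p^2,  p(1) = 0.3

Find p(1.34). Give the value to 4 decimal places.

0.8776

RK4: k1 = f(t_n, p_n); k2 = f(t_n + h/2, p_n + (h/2)·k1); k3 = f(t_n + h/2, p_n + (h/2)·k2); k4 = f(t_n + h, p_n + h·k3); p_{n+1} = p_n + (h/6)·(k1 + 2k2 + 2k3 + k4).
t=1.000000, p=0.300000:
  k1 = f(1.000000, 0.300000) = 2.010000
  k2 = f(1.170000, 0.641700) = 1.688221
  k3 = f(1.170000, 0.586998) = 1.755434
  k4 = f(1.340000, 0.896848) = 1.295665
  p ← 0.300000 + (0.34/6)·(k1 + 2k2 + 2k3 + k4) = 0.877602
p(1.34) ≈ 0.8776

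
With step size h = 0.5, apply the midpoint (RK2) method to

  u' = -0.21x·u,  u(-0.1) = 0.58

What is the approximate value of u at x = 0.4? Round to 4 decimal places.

0.5708

Midpoint: k1 = f(x_n, u_n); k2 = f(x_n + h/2, u_n + (h/2)·k1); u_{n+1} = u_n + h·k2.
x=-0.100000, u=0.580000:
  k1 = f(-0.100000, 0.580000) = 0.012180
  k2 = f(0.150000, 0.583045) = -0.018366
  u ← 0.580000 + 0.5·(-0.018366) = 0.570817
u(0.4) ≈ 0.5708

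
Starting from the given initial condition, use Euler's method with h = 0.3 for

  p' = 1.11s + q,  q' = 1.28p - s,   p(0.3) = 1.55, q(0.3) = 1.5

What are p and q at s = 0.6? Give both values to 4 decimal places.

2.0999, 2.0052

Euler on (p,q): p_{n+1} = p_n + h·p', q_{n+1} = q_n + h·q'.
0.300000: (1.550000, 1.500000); f=(1.833000, 1.684000) → (2.099900, 2.005200)
(p(0.6), q(0.6)) ≈ (2.0999, 2.0052)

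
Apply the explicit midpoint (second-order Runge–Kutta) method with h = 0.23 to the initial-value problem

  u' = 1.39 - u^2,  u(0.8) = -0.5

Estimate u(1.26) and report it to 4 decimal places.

0.1074

Midpoint: k1 = f(s_n, u_n); k2 = f(s_n + h/2, u_n + (h/2)·k1); u_{n+1} = u_n + h·k2.
s=0.800000, u=-0.500000:
  k1 = f(0.800000, -0.500000) = 1.140000
  k2 = f(0.915000, -0.368900) = 1.253913
  u ← -0.500000 + 0.23·1.253913 = -0.211600
s=1.030000, u=-0.211600:
  k1 = f(1.030000, -0.211600) = 1.345225
  k2 = f(1.145000, -0.056899) = 1.386762
  u ← -0.211600 + 0.23·1.386762 = 0.107355
u(1.26) ≈ 0.1074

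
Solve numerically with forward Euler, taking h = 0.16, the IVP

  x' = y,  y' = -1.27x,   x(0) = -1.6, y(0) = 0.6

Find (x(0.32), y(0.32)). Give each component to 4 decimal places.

Euler on (x,y): x_{n+1} = x_n + h·x', y_{n+1} = y_n + h·y'.
0.000000: (-1.600000, 0.600000); f=(0.600000, 2.032000) → (-1.504000, 0.925120)
0.160000: (-1.504000, 0.925120); f=(0.925120, 1.910080) → (-1.355981, 1.230733)
(x(0.32), y(0.32)) ≈ (-1.3560, 1.2307)

-1.3560, 1.2307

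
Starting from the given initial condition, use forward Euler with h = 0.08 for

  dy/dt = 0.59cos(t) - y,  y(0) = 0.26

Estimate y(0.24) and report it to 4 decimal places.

0.3323

Euler: y_{n+1} = y_n + h·f(t_n, y_n).
t=0.000000, y=0.260000: f=0.330000 → y ← 0.260000 + 0.08·0.330000 = 0.286400
t=0.080000, y=0.286400: f=0.301713 → y ← 0.286400 + 0.08·0.301713 = 0.310537
t=0.160000, y=0.310537: f=0.271927 → y ← 0.310537 + 0.08·0.271927 = 0.332291
y(0.24) ≈ 0.3323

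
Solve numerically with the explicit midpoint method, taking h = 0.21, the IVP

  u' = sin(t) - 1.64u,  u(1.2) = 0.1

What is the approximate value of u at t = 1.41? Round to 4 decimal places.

0.2404

Midpoint: k1 = f(t_n, u_n); k2 = f(t_n + h/2, u_n + (h/2)·k1); u_{n+1} = u_n + h·k2.
t=1.200000, u=0.100000:
  k1 = f(1.200000, 0.100000) = 0.768039
  k2 = f(1.305000, 0.180644) = 0.668627
  u ← 0.100000 + 0.21·0.668627 = 0.240412
u(1.41) ≈ 0.2404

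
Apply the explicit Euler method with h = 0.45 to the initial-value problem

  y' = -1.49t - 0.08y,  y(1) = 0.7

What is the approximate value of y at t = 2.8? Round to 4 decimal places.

-3.7034

Euler: y_{n+1} = y_n + h·f(t_n, y_n).
t=1.000000, y=0.700000: f=-1.546000 → y ← 0.700000 + 0.45·(-1.546000) = 0.004300
t=1.450000, y=0.004300: f=-2.160844 → y ← 0.004300 + 0.45·(-2.160844) = -0.968080
t=1.900000, y=-0.968080: f=-2.753554 → y ← -0.968080 + 0.45·(-2.753554) = -2.207179
t=2.350000, y=-2.207179: f=-3.324926 → y ← -2.207179 + 0.45·(-3.324926) = -3.703395
y(2.8) ≈ -3.7034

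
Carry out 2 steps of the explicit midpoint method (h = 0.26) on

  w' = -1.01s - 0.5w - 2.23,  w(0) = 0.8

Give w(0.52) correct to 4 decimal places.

Midpoint: k1 = f(s_n, w_n); k2 = f(s_n + h/2, w_n + (h/2)·k1); w_{n+1} = w_n + h·k2.
s=0.000000, w=0.800000:
  k1 = f(0.000000, 0.800000) = -2.630000
  k2 = f(0.130000, 0.458100) = -2.590350
  w ← 0.800000 + 0.26·(-2.590350) = 0.126509
s=0.260000, w=0.126509:
  k1 = f(0.260000, 0.126509) = -2.555855
  k2 = f(0.390000, -0.205752) = -2.521024
  w ← 0.126509 + 0.26·(-2.521024) = -0.528957
w(0.52) ≈ -0.5290

-0.5290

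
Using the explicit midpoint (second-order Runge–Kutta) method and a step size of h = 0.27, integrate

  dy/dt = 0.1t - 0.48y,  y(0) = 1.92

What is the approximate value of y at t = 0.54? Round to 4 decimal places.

Midpoint: k1 = f(t_n, y_n); k2 = f(t_n + h/2, y_n + (h/2)·k1); y_{n+1} = y_n + h·k2.
t=0.000000, y=1.920000:
  k1 = f(0.000000, 1.920000) = -0.921600
  k2 = f(0.135000, 1.795584) = -0.848380
  y ← 1.920000 + 0.27·(-0.848380) = 1.690937
t=0.270000, y=1.690937:
  k1 = f(0.270000, 1.690937) = -0.784650
  k2 = f(0.405000, 1.585010) = -0.720305
  y ← 1.690937 + 0.27·(-0.720305) = 1.496455
y(0.54) ≈ 1.4965

1.4965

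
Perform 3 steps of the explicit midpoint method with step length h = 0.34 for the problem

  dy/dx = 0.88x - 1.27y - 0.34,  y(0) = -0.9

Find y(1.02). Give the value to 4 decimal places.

-0.1316

Midpoint: k1 = f(x_n, y_n); k2 = f(x_n + h/2, y_n + (h/2)·k1); y_{n+1} = y_n + h·k2.
x=0.000000, y=-0.900000:
  k1 = f(0.000000, -0.900000) = 0.803000
  k2 = f(0.170000, -0.763490) = 0.779232
  y ← -0.900000 + 0.34·0.779232 = -0.635061
x=0.340000, y=-0.635061:
  k1 = f(0.340000, -0.635061) = 0.765727
  k2 = f(0.510000, -0.504887) = 0.750007
  y ← -0.635061 + 0.34·0.750007 = -0.380059
x=0.680000, y=-0.380059:
  k1 = f(0.680000, -0.380059) = 0.741075
  k2 = f(0.850000, -0.254076) = 0.730677
  y ← -0.380059 + 0.34·0.730677 = -0.131629
y(1.02) ≈ -0.1316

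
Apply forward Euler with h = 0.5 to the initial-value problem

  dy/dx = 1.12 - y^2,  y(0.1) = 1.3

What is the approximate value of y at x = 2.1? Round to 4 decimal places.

1.0583

Euler: y_{n+1} = y_n + h·f(x_n, y_n).
x=0.100000, y=1.300000: f=-0.570000 → y ← 1.300000 + 0.5·(-0.570000) = 1.015000
x=0.600000, y=1.015000: f=0.089775 → y ← 1.015000 + 0.5·0.089775 = 1.059888
x=1.100000, y=1.059888: f=-0.003362 → y ← 1.059888 + 0.5·(-0.003362) = 1.058207
x=1.600000, y=1.058207: f=0.000198 → y ← 1.058207 + 0.5·0.000198 = 1.058306
y(2.1) ≈ 1.0583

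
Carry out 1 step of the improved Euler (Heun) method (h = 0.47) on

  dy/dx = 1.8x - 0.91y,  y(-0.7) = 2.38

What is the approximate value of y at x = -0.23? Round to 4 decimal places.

Heun: k1 = f(x_n, y_n); k2 = f(x_n + h, y_n + h·k1); y_{n+1} = y_n + (h/2)·(k1 + k2).
x=-0.700000, y=2.380000:
  k1 = f(-0.700000, 2.380000) = -3.425800
  k2 = f(-0.230000, 0.769874) = -1.114585
  y ← 2.380000 + (0.47/2)·(-3.425800 + (-1.114585)) = 1.313009
y(-0.23) ≈ 1.3130

1.3130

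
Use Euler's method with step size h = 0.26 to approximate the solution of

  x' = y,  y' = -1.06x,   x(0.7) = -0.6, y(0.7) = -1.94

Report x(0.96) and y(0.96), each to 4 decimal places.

Euler on (x,y): x_{n+1} = x_n + h·x', y_{n+1} = y_n + h·y'.
0.700000: (-0.600000, -1.940000); f=(-1.940000, 0.636000) → (-1.104400, -1.774640)
(x(0.96), y(0.96)) ≈ (-1.1044, -1.7746)

-1.1044, -1.7746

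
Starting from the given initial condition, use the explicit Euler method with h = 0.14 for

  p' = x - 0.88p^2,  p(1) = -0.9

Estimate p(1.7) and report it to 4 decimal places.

Euler: p_{n+1} = p_n + h·f(x_n, p_n).
x=1.000000, p=-0.900000: f=0.287200 → p ← -0.900000 + 0.14·0.287200 = -0.859792
x=1.140000, p=-0.859792: f=0.489467 → p ← -0.859792 + 0.14·0.489467 = -0.791267
x=1.280000, p=-0.791267: f=0.729029 → p ← -0.791267 + 0.14·0.729029 = -0.689203
x=1.420000, p=-0.689203: f=1.002000 → p ← -0.689203 + 0.14·1.002000 = -0.548923
x=1.560000, p=-0.548923: f=1.294842 → p ← -0.548923 + 0.14·1.294842 = -0.367645
p(1.7) ≈ -0.3676

-0.3676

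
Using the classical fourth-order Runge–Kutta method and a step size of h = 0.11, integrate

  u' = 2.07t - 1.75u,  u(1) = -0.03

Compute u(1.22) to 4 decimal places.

RK4: k1 = f(t_n, u_n); k2 = f(t_n + h/2, u_n + (h/2)·k1); k3 = f(t_n + h/2, u_n + (h/2)·k2); k4 = f(t_n + h, u_n + h·k3); u_{n+1} = u_n + (h/6)·(k1 + 2k2 + 2k3 + k4).
t=1.000000, u=-0.030000:
  k1 = f(1.000000, -0.030000) = 2.122500
  k2 = f(1.055000, 0.086738) = 2.032059
  k3 = f(1.055000, 0.081763) = 2.040764
  k4 = f(1.110000, 0.194484) = 1.957353
  u ← -0.030000 + (0.11/6)·(k1 + 2k2 + 2k3 + k4) = 0.194134
t=1.110000, u=0.194134:
  k1 = f(1.110000, 0.194134) = 1.957965
  k2 = f(1.165000, 0.301822) = 1.883361
  k3 = f(1.165000, 0.297719) = 1.890542
  k4 = f(1.220000, 0.402094) = 1.821736
  u ← 0.194134 + (0.11/6)·(k1 + 2k2 + 2k3 + k4) = 0.401805
u(1.22) ≈ 0.4018

0.4018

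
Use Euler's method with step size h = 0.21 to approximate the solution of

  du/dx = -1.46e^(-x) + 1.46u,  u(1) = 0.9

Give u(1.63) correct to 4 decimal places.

1.6214

Euler: u_{n+1} = u_n + h·f(x_n, u_n).
x=1.000000, u=0.900000: f=0.776896 → u ← 0.900000 + 0.21·0.776896 = 1.063148
x=1.210000, u=1.063148: f=1.116828 → u ← 1.063148 + 0.21·1.116828 = 1.297682
x=1.420000, u=1.297682: f=1.541713 → u ← 1.297682 + 0.21·1.541713 = 1.621442
u(1.63) ≈ 1.6214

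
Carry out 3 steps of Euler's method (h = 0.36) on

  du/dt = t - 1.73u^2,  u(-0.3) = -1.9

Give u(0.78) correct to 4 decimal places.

-165.3311

Euler: u_{n+1} = u_n + h·f(t_n, u_n).
t=-0.300000, u=-1.900000: f=-6.545300 → u ← -1.900000 + 0.36·(-6.545300) = -4.256308
t=0.060000, u=-4.256308: f=-31.280953 → u ← -4.256308 + 0.36·(-31.280953) = -15.517451
t=0.420000, u=-15.517451: f=-416.148928 → u ← -15.517451 + 0.36·(-416.148928) = -165.331065
u(0.78) ≈ -165.3311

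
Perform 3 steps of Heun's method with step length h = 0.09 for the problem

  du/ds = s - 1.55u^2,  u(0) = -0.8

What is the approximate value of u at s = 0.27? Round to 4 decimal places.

Heun: k1 = f(s_n, u_n); k2 = f(s_n + h, u_n + h·k1); u_{n+1} = u_n + (h/2)·(k1 + k2).
s=0.000000, u=-0.800000:
  k1 = f(0.000000, -0.800000) = -0.992000
  k2 = f(0.090000, -0.889280) = -1.135769
  u ← -0.800000 + (0.09/2)·(-0.992000 + (-1.135769)) = -0.895750
s=0.090000, u=-0.895750:
  k1 = f(0.090000, -0.895750) = -1.153669
  k2 = f(0.180000, -0.999580) = -1.368698
  u ← -0.895750 + (0.09/2)·(-1.153669 + (-1.368698)) = -1.009256
s=0.180000, u=-1.009256:
  k1 = f(0.180000, -1.009256) = -1.398827
  k2 = f(0.270000, -1.135151) = -1.727279
  u ← -1.009256 + (0.09/2)·(-1.398827 + (-1.727279)) = -1.149931
u(0.27) ≈ -1.1499

-1.1499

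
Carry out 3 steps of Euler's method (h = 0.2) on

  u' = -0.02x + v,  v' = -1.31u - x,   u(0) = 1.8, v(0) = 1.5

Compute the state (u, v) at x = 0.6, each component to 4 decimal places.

2.3909, -0.2457

Euler on (u,v): u_{n+1} = u_n + h·u', v_{n+1} = v_n + h·v'.
0.000000: (1.800000, 1.500000); f=(1.500000, -2.358000) → (2.100000, 1.028400)
0.200000: (2.100000, 1.028400); f=(1.024400, -2.951000) → (2.304880, 0.438200)
0.400000: (2.304880, 0.438200); f=(0.430200, -3.419393) → (2.390920, -0.245679)
(u(0.6), v(0.6)) ≈ (2.3909, -0.2457)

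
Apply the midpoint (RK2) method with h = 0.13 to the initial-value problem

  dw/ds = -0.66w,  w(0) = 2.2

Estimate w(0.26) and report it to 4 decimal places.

1.8535

Midpoint: k1 = f(s_n, w_n); k2 = f(s_n + h/2, w_n + (h/2)·k1); w_{n+1} = w_n + h·k2.
s=0.000000, w=2.200000:
  k1 = f(0.000000, 2.200000) = -1.452000
  k2 = f(0.065000, 2.105620) = -1.389709
  w ← 2.200000 + 0.13·(-1.389709) = 2.019338
s=0.130000, w=2.019338:
  k1 = f(0.130000, 2.019338) = -1.332763
  k2 = f(0.195000, 1.932708) = -1.275587
  w ← 2.019338 + 0.13·(-1.275587) = 1.853511
w(0.26) ≈ 1.8535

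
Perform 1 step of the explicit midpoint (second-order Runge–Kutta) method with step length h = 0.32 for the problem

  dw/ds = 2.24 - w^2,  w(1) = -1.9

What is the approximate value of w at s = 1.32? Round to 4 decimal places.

Midpoint: k1 = f(s_n, w_n); k2 = f(s_n + h/2, w_n + (h/2)·k1); w_{n+1} = w_n + h·k2.
s=1.000000, w=-1.900000:
  k1 = f(1.000000, -1.900000) = -1.370000
  k2 = f(1.160000, -2.119200) = -2.251009
  w ← -1.900000 + 0.32·(-2.251009) = -2.620323
w(1.32) ≈ -2.6203

-2.6203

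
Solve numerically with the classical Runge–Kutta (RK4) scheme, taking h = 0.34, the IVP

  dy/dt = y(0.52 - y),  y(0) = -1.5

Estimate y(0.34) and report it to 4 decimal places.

RK4: k1 = f(t_n, y_n); k2 = f(t_n + h/2, y_n + (h/2)·k1); k3 = f(t_n + h/2, y_n + (h/2)·k2); k4 = f(t_n + h, y_n + h·k3); y_{n+1} = y_n + (h/6)·(k1 + 2k2 + 2k3 + k4).
t=0.000000, y=-1.500000:
  k1 = f(0.000000, -1.500000) = -3.030000
  k2 = f(0.170000, -2.015100) = -5.108480
  k3 = f(0.170000, -2.368442) = -6.841105
  k4 = f(0.340000, -3.825976) = -16.627598
  y ← -1.500000 + (0.34/6)·(k1 + 2k2 + 2k3 + k4) = -3.968217
y(0.34) ≈ -3.9682

-3.9682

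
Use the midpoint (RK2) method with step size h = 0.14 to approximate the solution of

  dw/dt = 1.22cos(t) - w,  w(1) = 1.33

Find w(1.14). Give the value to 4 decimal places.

1.2324

Midpoint: k1 = f(t_n, w_n); k2 = f(t_n + h/2, w_n + (h/2)·k1); w_{n+1} = w_n + h·k2.
t=1.000000, w=1.330000:
  k1 = f(1.000000, 1.330000) = -0.670831
  k2 = f(1.070000, 1.283042) = -0.697290
  w ← 1.330000 + 0.14·(-0.697290) = 1.232379
w(1.14) ≈ 1.2324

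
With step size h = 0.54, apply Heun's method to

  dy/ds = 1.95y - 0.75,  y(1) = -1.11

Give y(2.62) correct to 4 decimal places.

-26.1098

Heun: k1 = f(s_n, y_n); k2 = f(s_n + h, y_n + h·k1); y_{n+1} = y_n + (h/2)·(k1 + k2).
s=1.000000, y=-1.110000:
  k1 = f(1.000000, -1.110000) = -2.914500
  k2 = f(1.540000, -2.683830) = -5.983469
  y ← -1.110000 + (0.54/2)·(-2.914500 + (-5.983469)) = -3.512451
s=1.540000, y=-3.512451:
  k1 = f(1.540000, -3.512451) = -7.599280
  k2 = f(2.080000, -7.616063) = -15.601323
  y ← -3.512451 + (0.54/2)·(-7.599280 + (-15.601323)) = -9.776614
s=2.080000, y=-9.776614:
  k1 = f(2.080000, -9.776614) = -19.814398
  k2 = f(2.620000, -20.476389) = -40.678959
  y ← -9.776614 + (0.54/2)·(-19.814398 + (-40.678959)) = -26.109821
y(2.62) ≈ -26.1098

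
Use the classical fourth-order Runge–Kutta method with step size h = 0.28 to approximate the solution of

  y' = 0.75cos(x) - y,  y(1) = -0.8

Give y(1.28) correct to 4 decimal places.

-0.5295

RK4: k1 = f(x_n, y_n); k2 = f(x_n + h/2, y_n + (h/2)·k1); k3 = f(x_n + h/2, y_n + (h/2)·k2); k4 = f(x_n + h, y_n + h·k3); y_{n+1} = y_n + (h/6)·(k1 + 2k2 + 2k3 + k4).
x=1.000000, y=-0.800000:
  k1 = f(1.000000, -0.800000) = 1.205227
  k2 = f(1.140000, -0.631268) = 0.944464
  k3 = f(1.140000, -0.667775) = 0.980971
  k4 = f(1.280000, -0.525328) = 0.740365
  y ← -0.800000 + (0.28/6)·(k1 + 2k2 + 2k3 + k4) = -0.529498
y(1.28) ≈ -0.5295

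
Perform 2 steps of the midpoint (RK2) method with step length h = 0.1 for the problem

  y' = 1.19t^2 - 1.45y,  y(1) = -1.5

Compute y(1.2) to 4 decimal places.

Midpoint: k1 = f(t_n, y_n); k2 = f(t_n + h/2, y_n + (h/2)·k1); y_{n+1} = y_n + h·k2.
t=1.000000, y=-1.500000:
  k1 = f(1.000000, -1.500000) = 3.365000
  k2 = f(1.050000, -1.331750) = 3.243012
  y ← -1.500000 + 0.1·3.243012 = -1.175699
t=1.100000, y=-1.175699:
  k1 = f(1.100000, -1.175699) = 3.144663
  k2 = f(1.150000, -1.018466) = 3.050550
  y ← -1.175699 + 0.1·3.050550 = -0.870644
y(1.2) ≈ -0.8706

-0.8706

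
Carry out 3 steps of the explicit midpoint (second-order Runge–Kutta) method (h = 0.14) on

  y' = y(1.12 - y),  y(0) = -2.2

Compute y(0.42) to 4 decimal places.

-31.7824

Midpoint: k1 = f(x_n, y_n); k2 = f(x_n + h/2, y_n + (h/2)·k1); y_{n+1} = y_n + h·k2.
x=0.000000, y=-2.200000:
  k1 = f(0.000000, -2.200000) = -7.304000
  k2 = f(0.070000, -2.711280) = -10.387673
  y ← -2.200000 + 0.14·(-10.387673) = -3.654274
x=0.140000, y=-3.654274:
  k1 = f(0.140000, -3.654274) = -17.446507
  k2 = f(0.210000, -4.875530) = -29.231383
  y ← -3.654274 + 0.14·(-29.231383) = -7.746668
x=0.280000, y=-7.746668:
  k1 = f(0.280000, -7.746668) = -68.687130
  k2 = f(0.350000, -12.554767) = -171.683512
  y ← -7.746668 + 0.14·(-171.683512) = -31.782359
y(0.42) ≈ -31.7824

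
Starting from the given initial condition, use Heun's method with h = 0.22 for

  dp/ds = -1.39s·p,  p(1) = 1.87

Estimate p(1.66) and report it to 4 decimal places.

Heun: k1 = f(s_n, p_n); k2 = f(s_n + h, p_n + h·k1); p_{n+1} = p_n + (h/2)·(k1 + k2).
s=1.000000, p=1.870000:
  k1 = f(1.000000, 1.870000) = -2.599300
  k2 = f(1.220000, 1.298154) = -2.201410
  p ← 1.870000 + (0.22/2)·(-2.599300 + (-2.201410)) = 1.341922
s=1.220000, p=1.341922:
  k1 = f(1.220000, 1.341922) = -2.275631
  k2 = f(1.440000, 0.841283) = -1.683912
  p ← 1.341922 + (0.22/2)·(-2.275631 + (-1.683912)) = 0.906372
s=1.440000, p=0.906372:
  k1 = f(1.440000, 0.906372) = -1.814195
  k2 = f(1.660000, 0.507249) = -1.170427
  p ← 0.906372 + (0.22/2)·(-1.814195 + (-1.170427)) = 0.578064
p(1.66) ≈ 0.5781

0.5781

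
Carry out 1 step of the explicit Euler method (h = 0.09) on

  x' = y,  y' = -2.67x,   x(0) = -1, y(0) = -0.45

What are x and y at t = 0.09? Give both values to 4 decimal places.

Euler on (x,y): x_{n+1} = x_n + h·x', y_{n+1} = y_n + h·y'.
0.000000: (-1.000000, -0.450000); f=(-0.450000, 2.670000) → (-1.040500, -0.209700)
(x(0.09), y(0.09)) ≈ (-1.0405, -0.2097)

-1.0405, -0.2097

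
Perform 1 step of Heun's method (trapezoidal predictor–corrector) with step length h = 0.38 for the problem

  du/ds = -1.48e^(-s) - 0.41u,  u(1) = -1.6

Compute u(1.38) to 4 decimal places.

Heun: k1 = f(s_n, u_n); k2 = f(s_n + h, u_n + h·k1); u_{n+1} = u_n + (h/2)·(k1 + k2).
s=1.000000, u=-1.600000:
  k1 = f(1.000000, -1.600000) = 0.111538
  k2 = f(1.380000, -1.557615) = 0.266286
  u ← -1.600000 + (0.38/2)·(0.111538 + 0.266286) = -1.528213
u(1.38) ≈ -1.5282

-1.5282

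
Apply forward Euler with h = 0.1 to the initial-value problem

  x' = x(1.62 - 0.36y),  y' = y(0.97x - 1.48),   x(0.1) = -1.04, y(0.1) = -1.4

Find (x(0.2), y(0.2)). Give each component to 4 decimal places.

-1.2609, -1.0516

Euler on (x,y): x_{n+1} = x_n + h·x', y_{n+1} = y_n + h·y'.
0.100000: (-1.040000, -1.400000); f=(-2.208960, 3.484320) → (-1.260896, -1.051568)
(x(0.2), y(0.2)) ≈ (-1.2609, -1.0516)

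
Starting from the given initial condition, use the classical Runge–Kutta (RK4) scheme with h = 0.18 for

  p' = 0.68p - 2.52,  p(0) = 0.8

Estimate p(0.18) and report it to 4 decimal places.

RK4: k1 = f(t_n, p_n); k2 = f(t_n + h/2, p_n + (h/2)·k1); k3 = f(t_n + h/2, p_n + (h/2)·k2); k4 = f(t_n + h, p_n + h·k3); p_{n+1} = p_n + (h/6)·(k1 + 2k2 + 2k3 + k4).
t=0.000000, p=0.800000:
  k1 = f(0.000000, 0.800000) = -1.976000
  k2 = f(0.090000, 0.622160) = -2.096931
  k3 = f(0.090000, 0.611276) = -2.104332
  k4 = f(0.180000, 0.421220) = -2.233570
  p ← 0.800000 + (0.18/6)·(k1 + 2k2 + 2k3 + k4) = 0.421637
p(0.18) ≈ 0.4216

0.4216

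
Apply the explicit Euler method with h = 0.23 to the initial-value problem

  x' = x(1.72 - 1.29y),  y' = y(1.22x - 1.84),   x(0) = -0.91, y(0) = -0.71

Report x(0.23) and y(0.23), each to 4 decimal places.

Euler on (x,y): x_{n+1} = x_n + h·x', y_{n+1} = y_n + h·y'.
0.000000: (-0.910000, -0.710000); f=(-2.398669, 2.094642) → (-1.461694, -0.228232)
(x(0.23), y(0.23)) ≈ (-1.4617, -0.2282)

-1.4617, -0.2282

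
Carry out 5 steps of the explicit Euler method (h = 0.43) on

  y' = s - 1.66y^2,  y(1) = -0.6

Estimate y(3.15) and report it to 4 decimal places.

1.2478

Euler: y_{n+1} = y_n + h·f(s_n, y_n).
s=1.000000, y=-0.600000: f=0.402400 → y ← -0.600000 + 0.43·0.402400 = -0.426968
s=1.430000, y=-0.426968: f=1.127379 → y ← -0.426968 + 0.43·1.127379 = 0.057805
s=1.860000, y=0.057805: f=1.854453 → y ← 0.057805 + 0.43·1.854453 = 0.855220
s=2.290000, y=0.855220: f=1.075874 → y ← 0.855220 + 0.43·1.075874 = 1.317846
s=2.720000, y=1.317846: f=-0.162951 → y ← 1.317846 + 0.43·(-0.162951) = 1.247777
y(3.15) ≈ 1.2478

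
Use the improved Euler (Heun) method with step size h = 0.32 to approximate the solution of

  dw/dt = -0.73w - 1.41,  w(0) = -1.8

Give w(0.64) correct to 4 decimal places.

-1.8487

Heun: k1 = f(t_n, w_n); k2 = f(t_n + h, w_n + h·k1); w_{n+1} = w_n + (h/2)·(k1 + k2).
t=0.000000, w=-1.800000:
  k1 = f(0.000000, -1.800000) = -0.096000
  k2 = f(0.320000, -1.830720) = -0.073574
  w ← -1.800000 + (0.32/2)·(-0.096000 + (-0.073574)) = -1.827132
t=0.320000, w=-1.827132:
  k1 = f(0.320000, -1.827132) = -0.076194
  k2 = f(0.640000, -1.851514) = -0.058395
  w ← -1.827132 + (0.32/2)·(-0.076194 + (-0.058395)) = -1.848666
w(0.64) ≈ -1.8487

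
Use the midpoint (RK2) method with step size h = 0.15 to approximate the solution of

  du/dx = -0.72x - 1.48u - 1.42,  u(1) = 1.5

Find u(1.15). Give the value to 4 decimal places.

0.9105

Midpoint: k1 = f(x_n, u_n); k2 = f(x_n + h/2, u_n + (h/2)·k1); u_{n+1} = u_n + h·k2.
x=1.000000, u=1.500000:
  k1 = f(1.000000, 1.500000) = -4.360000
  k2 = f(1.075000, 1.173000) = -3.930040
  u ← 1.500000 + 0.15·(-3.930040) = 0.910494
u(1.15) ≈ 0.9105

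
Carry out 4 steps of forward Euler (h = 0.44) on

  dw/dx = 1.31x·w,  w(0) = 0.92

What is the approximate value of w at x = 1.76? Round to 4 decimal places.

3.0609

Euler: w_{n+1} = w_n + h·f(x_n, w_n).
x=0.000000, w=0.920000: f=0.000000 → w ← 0.920000 + 0.44·0.000000 = 0.920000
x=0.440000, w=0.920000: f=0.530288 → w ← 0.920000 + 0.44·0.530288 = 1.153327
x=0.880000, w=1.153327: f=1.329555 → w ← 1.153327 + 0.44·1.329555 = 1.738331
x=1.320000, w=1.738331: f=3.005922 → w ← 1.738331 + 0.44·3.005922 = 3.060937
w(1.76) ≈ 3.0609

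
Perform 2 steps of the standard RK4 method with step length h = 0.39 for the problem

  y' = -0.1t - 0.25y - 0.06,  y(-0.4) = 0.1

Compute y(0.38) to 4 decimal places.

RK4: k1 = f(t_n, y_n); k2 = f(t_n + h/2, y_n + (h/2)·k1); k3 = f(t_n + h/2, y_n + (h/2)·k2); k4 = f(t_n + h, y_n + h·k3); y_{n+1} = y_n + (h/6)·(k1 + 2k2 + 2k3 + k4).
t=-0.400000, y=0.100000:
  k1 = f(-0.400000, 0.100000) = -0.045000
  k2 = f(-0.205000, 0.091225) = -0.062306
  k3 = f(-0.205000, 0.087850) = -0.061463
  k4 = f(-0.010000, 0.076030) = -0.078007
  y ← 0.100000 + (0.39/6)·(k1 + 2k2 + 2k3 + k4) = 0.075915
t=-0.010000, y=0.075915:
  k1 = f(-0.010000, 0.075915) = -0.077979
  k2 = f(0.185000, 0.060709) = -0.093677
  k3 = f(0.185000, 0.057648) = -0.092912
  k4 = f(0.380000, 0.039679) = -0.107920
  y ← 0.075915 + (0.39/6)·(k1 + 2k2 + 2k3 + k4) = 0.039575
y(0.38) ≈ 0.0396

0.0396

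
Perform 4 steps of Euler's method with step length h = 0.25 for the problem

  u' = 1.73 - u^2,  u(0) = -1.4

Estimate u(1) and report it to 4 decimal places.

-2.0437

Euler: u_{n+1} = u_n + h·f(x_n, u_n).
x=0.000000, u=-1.400000: f=-0.230000 → u ← -1.400000 + 0.25·(-0.230000) = -1.457500
x=0.250000, u=-1.457500: f=-0.394306 → u ← -1.457500 + 0.25·(-0.394306) = -1.556077
x=0.500000, u=-1.556077: f=-0.691374 → u ← -1.556077 + 0.25·(-0.691374) = -1.728920
x=0.750000, u=-1.728920: f=-1.259165 → u ← -1.728920 + 0.25·(-1.259165) = -2.043711
u(1) ≈ -2.0437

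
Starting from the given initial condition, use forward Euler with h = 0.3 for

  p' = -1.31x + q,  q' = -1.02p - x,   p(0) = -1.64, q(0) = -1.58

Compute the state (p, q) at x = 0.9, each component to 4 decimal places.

-2.9475, 0.0807

Euler on (p,q): p_{n+1} = p_n + h·p', q_{n+1} = q_n + h·q'.
0.000000: (-1.640000, -1.580000); f=(-1.580000, 1.672800) → (-2.114000, -1.078160)
0.300000: (-2.114000, -1.078160); f=(-1.471160, 1.856280) → (-2.555348, -0.521276)
0.600000: (-2.555348, -0.521276); f=(-1.307276, 2.006455) → (-2.947531, 0.080660)
(p(0.9), q(0.9)) ≈ (-2.9475, 0.0807)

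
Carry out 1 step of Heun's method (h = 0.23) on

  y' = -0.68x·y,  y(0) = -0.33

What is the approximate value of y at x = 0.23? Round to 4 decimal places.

-0.3241

Heun: k1 = f(x_n, y_n); k2 = f(x_n + h, y_n + h·k1); y_{n+1} = y_n + (h/2)·(k1 + k2).
x=0.000000, y=-0.330000:
  k1 = f(0.000000, -0.330000) = 0.000000
  k2 = f(0.230000, -0.330000) = 0.051612
  y ← -0.330000 + (0.23/2)·(0.000000 + 0.051612) = -0.324065
y(0.23) ≈ -0.3241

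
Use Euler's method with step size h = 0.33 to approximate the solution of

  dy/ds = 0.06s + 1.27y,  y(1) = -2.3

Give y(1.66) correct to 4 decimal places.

-4.5774

Euler: y_{n+1} = y_n + h·f(s_n, y_n).
s=1.000000, y=-2.300000: f=-2.861000 → y ← -2.300000 + 0.33·(-2.861000) = -3.244130
s=1.330000, y=-3.244130: f=-4.040245 → y ← -3.244130 + 0.33·(-4.040245) = -4.577411
y(1.66) ≈ -4.5774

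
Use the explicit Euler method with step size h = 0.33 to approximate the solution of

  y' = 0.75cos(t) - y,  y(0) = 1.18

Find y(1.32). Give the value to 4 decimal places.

Euler: y_{n+1} = y_n + h·f(t_n, y_n).
t=0.000000, y=1.180000: f=-0.430000 → y ← 1.180000 + 0.33·(-0.430000) = 1.038100
t=0.330000, y=1.038100: f=-0.328568 → y ← 1.038100 + 0.33·(-0.328568) = 0.929672
t=0.660000, y=0.929672: f=-0.337178 → y ← 0.929672 + 0.33·(-0.337178) = 0.818404
t=0.990000, y=0.818404: f=-0.406886 → y ← 0.818404 + 0.33·(-0.406886) = 0.684131
y(1.32) ≈ 0.6841

0.6841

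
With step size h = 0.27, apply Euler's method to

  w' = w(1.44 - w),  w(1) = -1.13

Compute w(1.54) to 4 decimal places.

Euler: w_{n+1} = w_n + h·f(t_n, w_n).
t=1.000000, w=-1.130000: f=-2.904100 → w ← -1.130000 + 0.27·(-2.904100) = -1.914107
t=1.270000, w=-1.914107: f=-6.420120 → w ← -1.914107 + 0.27·(-6.420120) = -3.647539
w(1.54) ≈ -3.6475

-3.6475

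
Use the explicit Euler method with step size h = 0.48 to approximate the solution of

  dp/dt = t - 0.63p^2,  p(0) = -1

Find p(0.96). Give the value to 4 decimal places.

Euler: p_{n+1} = p_n + h·f(t_n, p_n).
t=0.000000, p=-1.000000: f=-0.630000 → p ← -1.000000 + 0.48·(-0.630000) = -1.302400
t=0.480000, p=-1.302400: f=-0.588635 → p ← -1.302400 + 0.48·(-0.588635) = -1.584945
p(0.96) ≈ -1.5849

-1.5849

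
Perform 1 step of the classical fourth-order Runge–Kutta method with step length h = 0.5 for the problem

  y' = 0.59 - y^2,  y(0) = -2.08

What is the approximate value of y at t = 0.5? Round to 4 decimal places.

-16.0045

RK4: k1 = f(t_n, y_n); k2 = f(t_n + h/2, y_n + (h/2)·k1); k3 = f(t_n + h/2, y_n + (h/2)·k2); k4 = f(t_n + h, y_n + h·k3); y_{n+1} = y_n + (h/6)·(k1 + 2k2 + 2k3 + k4).
t=0.000000, y=-2.080000:
  k1 = f(0.000000, -2.080000) = -3.736400
  k2 = f(0.250000, -3.014100) = -8.494799
  k3 = f(0.250000, -4.203700) = -17.081091
  k4 = f(0.500000, -10.620546) = -112.205989
  y ← -2.080000 + (0.5/6)·(k1 + 2k2 + 2k3 + k4) = -16.004514
y(0.5) ≈ -16.0045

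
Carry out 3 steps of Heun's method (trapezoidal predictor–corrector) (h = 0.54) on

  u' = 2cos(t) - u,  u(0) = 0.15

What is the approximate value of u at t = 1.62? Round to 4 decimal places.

Heun: k1 = f(t_n, u_n); k2 = f(t_n + h, u_n + h·k1); u_{n+1} = u_n + (h/2)·(k1 + k2).
t=0.000000, u=0.150000:
  k1 = f(0.000000, 0.150000) = 1.850000
  k2 = f(0.540000, 1.149000) = 0.566417
  u ← 0.150000 + (0.54/2)·(1.850000 + 0.566417) = 0.802433
t=0.540000, u=0.802433:
  k1 = f(0.540000, 0.802433) = 0.912985
  k2 = f(1.080000, 1.295444) = -0.352788
  u ← 0.802433 + (0.54/2)·(0.912985 + (-0.352788)) = 0.953686
t=1.080000, u=0.953686:
  k1 = f(1.080000, 0.953686) = -0.011029
  k2 = f(1.620000, 0.947730) = -1.046098
  u ← 0.953686 + (0.54/2)·(-0.011029 + (-1.046098)) = 0.668262
u(1.62) ≈ 0.6683

0.6683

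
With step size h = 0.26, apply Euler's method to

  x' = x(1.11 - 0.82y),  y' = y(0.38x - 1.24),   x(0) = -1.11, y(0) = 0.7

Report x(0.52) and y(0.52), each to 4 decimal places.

Euler on (x,y): x_{n+1} = x_n + h·x', y_{n+1} = y_n + h·y'.
0.000000: (-1.110000, 0.700000); f=(-0.594960, -1.163260) → (-1.264690, 0.397552)
0.260000: (-1.264690, 0.397552); f=(-0.991526, -0.684022) → (-1.522486, 0.219707)
(x(0.52), y(0.52)) ≈ (-1.5225, 0.2197)

-1.5225, 0.2197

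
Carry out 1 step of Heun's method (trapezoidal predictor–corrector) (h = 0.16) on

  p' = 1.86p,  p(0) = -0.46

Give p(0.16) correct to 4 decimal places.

-0.6173

Heun: k1 = f(x_n, p_n); k2 = f(x_n + h, p_n + h·k1); p_{n+1} = p_n + (h/2)·(k1 + k2).
x=0.000000, p=-0.460000:
  k1 = f(0.000000, -0.460000) = -0.855600
  k2 = f(0.160000, -0.596896) = -1.110227
  p ← -0.460000 + (0.16/2)·(-0.855600 + (-1.110227)) = -0.617266
p(0.16) ≈ -0.6173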